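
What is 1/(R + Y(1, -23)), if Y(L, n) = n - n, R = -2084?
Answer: -1/2084 ≈ -0.00047985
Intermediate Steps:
Y(L, n) = 0
1/(R + Y(1, -23)) = 1/(-2084 + 0) = 1/(-2084) = -1/2084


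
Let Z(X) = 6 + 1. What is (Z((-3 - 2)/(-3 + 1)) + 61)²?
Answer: 4624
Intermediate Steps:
Z(X) = 7
(Z((-3 - 2)/(-3 + 1)) + 61)² = (7 + 61)² = 68² = 4624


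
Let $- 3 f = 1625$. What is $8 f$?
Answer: $- \frac{13000}{3} \approx -4333.3$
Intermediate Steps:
$f = - \frac{1625}{3}$ ($f = \left(- \frac{1}{3}\right) 1625 = - \frac{1625}{3} \approx -541.67$)
$8 f = 8 \left(- \frac{1625}{3}\right) = - \frac{13000}{3}$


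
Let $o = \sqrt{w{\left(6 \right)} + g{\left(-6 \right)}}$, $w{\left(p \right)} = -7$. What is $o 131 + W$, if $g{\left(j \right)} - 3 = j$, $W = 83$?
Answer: $83 + 131 i \sqrt{10} \approx 83.0 + 414.26 i$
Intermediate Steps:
$g{\left(j \right)} = 3 + j$
$o = i \sqrt{10}$ ($o = \sqrt{-7 + \left(3 - 6\right)} = \sqrt{-7 - 3} = \sqrt{-10} = i \sqrt{10} \approx 3.1623 i$)
$o 131 + W = i \sqrt{10} \cdot 131 + 83 = 131 i \sqrt{10} + 83 = 83 + 131 i \sqrt{10}$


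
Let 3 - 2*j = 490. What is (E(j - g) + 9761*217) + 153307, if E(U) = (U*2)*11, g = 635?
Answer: 2252117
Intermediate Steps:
j = -487/2 (j = 3/2 - ½*490 = 3/2 - 245 = -487/2 ≈ -243.50)
E(U) = 22*U (E(U) = (2*U)*11 = 22*U)
(E(j - g) + 9761*217) + 153307 = (22*(-487/2 - 1*635) + 9761*217) + 153307 = (22*(-487/2 - 635) + 2118137) + 153307 = (22*(-1757/2) + 2118137) + 153307 = (-19327 + 2118137) + 153307 = 2098810 + 153307 = 2252117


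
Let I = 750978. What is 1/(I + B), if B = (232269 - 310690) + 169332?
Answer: 1/841889 ≈ 1.1878e-6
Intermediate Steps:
B = 90911 (B = -78421 + 169332 = 90911)
1/(I + B) = 1/(750978 + 90911) = 1/841889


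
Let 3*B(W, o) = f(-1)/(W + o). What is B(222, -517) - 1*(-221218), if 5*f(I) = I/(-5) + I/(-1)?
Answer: 1631482748/7375 ≈ 2.2122e+5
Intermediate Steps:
f(I) = -6*I/25 (f(I) = (I/(-5) + I/(-1))/5 = (I*(-⅕) + I*(-1))/5 = (-I/5 - I)/5 = (-6*I/5)/5 = -6*I/25)
B(W, o) = 2/(25*(W + o)) (B(W, o) = ((-6/25*(-1))/(W + o))/3 = (6/(25*(W + o)))/3 = 2/(25*(W + o)))
B(222, -517) - 1*(-221218) = 2/(25*(222 - 517)) - 1*(-221218) = (2/25)/(-295) + 221218 = (2/25)*(-1/295) + 221218 = -2/7375 + 221218 = 1631482748/7375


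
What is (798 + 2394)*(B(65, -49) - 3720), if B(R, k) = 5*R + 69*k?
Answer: -21628992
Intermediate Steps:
(798 + 2394)*(B(65, -49) - 3720) = (798 + 2394)*((5*65 + 69*(-49)) - 3720) = 3192*((325 - 3381) - 3720) = 3192*(-3056 - 3720) = 3192*(-6776) = -21628992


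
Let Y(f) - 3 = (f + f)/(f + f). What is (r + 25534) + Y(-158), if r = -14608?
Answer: 10930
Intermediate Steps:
Y(f) = 4 (Y(f) = 3 + (f + f)/(f + f) = 3 + (2*f)/((2*f)) = 3 + (2*f)*(1/(2*f)) = 3 + 1 = 4)
(r + 25534) + Y(-158) = (-14608 + 25534) + 4 = 10926 + 4 = 10930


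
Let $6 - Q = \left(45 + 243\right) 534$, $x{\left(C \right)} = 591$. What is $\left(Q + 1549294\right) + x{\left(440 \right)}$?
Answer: $1396099$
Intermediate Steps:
$Q = -153786$ ($Q = 6 - \left(45 + 243\right) 534 = 6 - 288 \cdot 534 = 6 - 153792 = -153786$)
$\left(Q + 1549294\right) + x{\left(440 \right)} = \left(-153786 + 1549294\right) + 591 = 1395508 + 591 = 1396099$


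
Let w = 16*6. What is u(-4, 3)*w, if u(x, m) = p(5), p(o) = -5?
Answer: -480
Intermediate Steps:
w = 96
u(x, m) = -5
u(-4, 3)*w = -5*96 = -480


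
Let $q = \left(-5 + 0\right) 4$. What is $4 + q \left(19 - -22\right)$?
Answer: $-816$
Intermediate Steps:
$q = -20$ ($q = \left(-5\right) 4 = -20$)
$4 + q \left(19 - -22\right) = 4 - 20 \left(19 - -22\right) = 4 - 20 \left(19 + 22\right) = 4 - 820 = -816$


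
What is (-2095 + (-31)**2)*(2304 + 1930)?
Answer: -4801356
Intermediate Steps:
(-2095 + (-31)**2)*(2304 + 1930) = (-2095 + 961)*4234 = -1134*4234 = -4801356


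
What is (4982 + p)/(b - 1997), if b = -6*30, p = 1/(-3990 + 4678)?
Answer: -3427617/1497776 ≈ -2.2885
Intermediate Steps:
p = 1/688 ≈ 0.0014535
b = -180
(4982 + p)/(b - 1997) = (4982 + 1/688)/(-180 - 1997) = (3427617/688)/(-2177) = (3427617/688)*(-1/2177) = -3427617/1497776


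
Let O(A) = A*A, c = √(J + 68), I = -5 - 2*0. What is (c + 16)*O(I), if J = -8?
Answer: 400 + 50*√15 ≈ 593.65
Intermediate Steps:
I = -5 (I = -5 + 0 = -5)
c = 2*√15 (c = √(-8 + 68) = √60 = 2*√15 ≈ 7.7460)
O(A) = A²
(c + 16)*O(I) = (2*√15 + 16)*(-5)² = (16 + 2*√15)*25 = 400 + 50*√15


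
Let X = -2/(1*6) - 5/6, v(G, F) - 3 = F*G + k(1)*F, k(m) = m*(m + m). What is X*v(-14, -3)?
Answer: -91/2 ≈ -45.500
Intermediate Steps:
k(m) = 2*m² (k(m) = m*(2*m) = 2*m²)
v(G, F) = 3 + 2*F + F*G (v(G, F) = 3 + (F*G + (2*1²)*F) = 3 + (F*G + (2*1)*F) = 3 + (F*G + 2*F) = 3 + (2*F + F*G) = 3 + 2*F + F*G)
X = -7/6 (X = -2/6 - 5*⅙ = -2*⅙ - ⅚ = -⅓ - ⅚ = -7/6 ≈ -1.1667)
X*v(-14, -3) = -7*(3 + 2*(-3) - 3*(-14))/6 = -7*(3 - 6 + 42)/6 = -7/6*39 = -91/2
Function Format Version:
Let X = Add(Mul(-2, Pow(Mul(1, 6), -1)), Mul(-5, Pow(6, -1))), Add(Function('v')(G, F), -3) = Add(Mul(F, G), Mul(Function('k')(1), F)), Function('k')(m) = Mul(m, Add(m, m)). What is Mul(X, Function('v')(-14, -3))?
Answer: Rational(-91, 2) ≈ -45.500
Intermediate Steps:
Function('k')(m) = Mul(2, Pow(m, 2)) (Function('k')(m) = Mul(m, Mul(2, m)) = Mul(2, Pow(m, 2)))
Function('v')(G, F) = Add(3, Mul(2, F), Mul(F, G)) (Function('v')(G, F) = Add(3, Add(Mul(F, G), Mul(Mul(2, Pow(1, 2)), F))) = Add(3, Add(Mul(F, G), Mul(Mul(2, 1), F))) = Add(3, Add(Mul(F, G), Mul(2, F))) = Add(3, Add(Mul(2, F), Mul(F, G))) = Add(3, Mul(2, F), Mul(F, G)))
X = Rational(-7, 6) (X = Add(Mul(-2, Pow(6, -1)), Mul(-5, Rational(1, 6))) = Add(Mul(-2, Rational(1, 6)), Rational(-5, 6)) = Add(Rational(-1, 3), Rational(-5, 6)) = Rational(-7, 6) ≈ -1.1667)
Mul(X, Function('v')(-14, -3)) = Mul(Rational(-7, 6), Add(3, Mul(2, -3), Mul(-3, -14))) = Mul(Rational(-7, 6), Add(3, -6, 42)) = Mul(Rational(-7, 6), 39) = Rational(-91, 2)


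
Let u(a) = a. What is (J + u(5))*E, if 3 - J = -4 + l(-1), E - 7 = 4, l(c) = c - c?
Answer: 132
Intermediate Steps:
l(c) = 0
E = 11 (E = 7 + 4 = 11)
J = 7 (J = 3 - (-4 + 0) = 3 - 1*(-4) = 3 + 4 = 7)
(J + u(5))*E = (7 + 5)*11 = 12*11 = 132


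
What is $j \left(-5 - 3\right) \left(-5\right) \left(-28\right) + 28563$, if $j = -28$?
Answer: $59923$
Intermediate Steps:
$j \left(-5 - 3\right) \left(-5\right) \left(-28\right) + 28563 = - 28 \left(-5 - 3\right) \left(-5\right) \left(-28\right) + 28563 = - 28 \left(\left(-8\right) \left(-5\right)\right) \left(-28\right) + 28563 = \left(-28\right) 40 \left(-28\right) + 28563 = \left(-1120\right) \left(-28\right) + 28563 = 31360 + 28563 = 59923$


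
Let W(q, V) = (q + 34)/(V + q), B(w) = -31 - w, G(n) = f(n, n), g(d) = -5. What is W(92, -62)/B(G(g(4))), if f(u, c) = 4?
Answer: -3/25 ≈ -0.12000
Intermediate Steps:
G(n) = 4
W(q, V) = (34 + q)/(V + q)
W(92, -62)/B(G(g(4))) = ((34 + 92)/(-62 + 92))/(-31 - 1*4) = (126/30)/(-31 - 4) = ((1/30)*126)/(-35) = (21/5)*(-1/35) = -3/25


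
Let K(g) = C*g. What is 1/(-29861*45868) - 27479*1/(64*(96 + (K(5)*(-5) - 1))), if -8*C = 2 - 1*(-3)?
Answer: -9409251656443/2424305895960 ≈ -3.8812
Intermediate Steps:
C = -5/8 (C = -(2 - 1*(-3))/8 = -(2 + 3)/8 = -⅛*5 = -5/8 ≈ -0.62500)
K(g) = -5*g/8
1/(-29861*45868) - 27479*1/(64*(96 + (K(5)*(-5) - 1))) = 1/(-29861*45868) - 27479*1/(64*(96 + (-5/8*5*(-5) - 1))) = -1/29861*1/45868 - 27479*1/(64*(96 + (-25/8*(-5) - 1))) = -1/1369664348 - 27479*1/(64*(96 + (125/8 - 1))) = -1/1369664348 - 27479*1/(64*(96 + 117/8)) = -1/1369664348 - 27479/(64*(885/8)) = -1/1369664348 - 27479/7080 = -9409251656443/2424305895960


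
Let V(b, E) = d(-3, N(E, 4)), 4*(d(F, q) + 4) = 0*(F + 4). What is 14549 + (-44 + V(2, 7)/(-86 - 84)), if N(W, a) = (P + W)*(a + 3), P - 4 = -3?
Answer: 1232927/85 ≈ 14505.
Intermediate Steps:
P = 1 (P = 4 - 3 = 1)
N(W, a) = (1 + W)*(3 + a) (N(W, a) = (1 + W)*(a + 3) = (1 + W)*(3 + a))
d(F, q) = -4 (d(F, q) = -4 + (0*(F + 4))/4 = -4 + (0*(4 + F))/4 = -4 + (1/4)*0 = -4 + 0 = -4)
V(b, E) = -4
14549 + (-44 + V(2, 7)/(-86 - 84)) = 14549 + (-44 - 4/(-86 - 84)) = 14549 + (-44 - 4/(-170)) = 14549 + (-44 - 1/170*(-4)) = 14549 + (-44 + 2/85) = 14549 - 3738/85 = 1232927/85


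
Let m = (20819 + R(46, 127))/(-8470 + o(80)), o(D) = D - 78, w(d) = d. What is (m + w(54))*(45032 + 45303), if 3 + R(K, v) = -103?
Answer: 1359881285/292 ≈ 4.6571e+6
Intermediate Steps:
o(D) = -78 + D
R(K, v) = -106 (R(K, v) = -3 - 103 = -106)
m = -20713/8468 (m = (20819 - 106)/(-8470 + (-78 + 80)) = 20713/(-8470 + 2) = 20713/(-8468) = 20713*(-1/8468) = -20713/8468 ≈ -2.4460)
(m + w(54))*(45032 + 45303) = (-20713/8468 + 54)*(45032 + 45303) = (436559/8468)*90335 = 1359881285/292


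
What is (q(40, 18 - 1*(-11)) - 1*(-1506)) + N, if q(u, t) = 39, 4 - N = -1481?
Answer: 3030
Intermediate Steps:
N = 1485 (N = 4 - 1*(-1481) = 4 + 1481 = 1485)
(q(40, 18 - 1*(-11)) - 1*(-1506)) + N = (39 - 1*(-1506)) + 1485 = (39 + 1506) + 1485 = 1545 + 1485 = 3030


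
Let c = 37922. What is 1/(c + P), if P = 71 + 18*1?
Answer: 1/38011 ≈ 2.6308e-5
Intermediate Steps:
P = 89 (P = 71 + 18 = 89)
1/(c + P) = 1/(37922 + 89) = 1/38011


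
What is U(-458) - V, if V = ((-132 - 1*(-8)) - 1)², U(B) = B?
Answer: -16083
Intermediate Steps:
V = 15625 (V = ((-132 + 8) - 1)² = (-124 - 1)² = (-125)² = 15625)
U(-458) - V = -458 - 1*15625 = -458 - 15625 = -16083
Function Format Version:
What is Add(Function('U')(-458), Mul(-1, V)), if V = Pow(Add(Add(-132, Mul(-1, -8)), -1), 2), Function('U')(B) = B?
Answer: -16083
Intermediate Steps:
V = 15625 (V = Pow(Add(Add(-132, 8), -1), 2) = Pow(Add(-124, -1), 2) = Pow(-125, 2) = 15625)
Add(Function('U')(-458), Mul(-1, V)) = Add(-458, Mul(-1, 15625)) = Add(-458, -15625) = -16083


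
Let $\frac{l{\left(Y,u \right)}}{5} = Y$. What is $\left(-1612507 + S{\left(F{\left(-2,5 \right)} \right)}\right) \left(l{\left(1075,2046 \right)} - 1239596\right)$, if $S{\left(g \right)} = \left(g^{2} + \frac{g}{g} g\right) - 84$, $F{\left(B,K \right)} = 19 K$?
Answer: $1979037581091$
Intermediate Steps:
$l{\left(Y,u \right)} = 5 Y$
$S{\left(g \right)} = -84 + g + g^{2}$ ($S{\left(g \right)} = \left(g^{2} + 1 g\right) - 84 = \left(g^{2} + g\right) - 84 = \left(g + g^{2}\right) - 84 = -84 + g + g^{2}$)
$\left(-1612507 + S{\left(F{\left(-2,5 \right)} \right)}\right) \left(l{\left(1075,2046 \right)} - 1239596\right) = \left(-1612507 + \left(-84 + 19 \cdot 5 + \left(19 \cdot 5\right)^{2}\right)\right) \left(5 \cdot 1075 - 1239596\right) = \left(-1612507 + \left(-84 + 95 + 95^{2}\right)\right) \left(5375 - 1239596\right) = \left(-1612507 + \left(-84 + 95 + 9025\right)\right) \left(-1234221\right) = \left(-1612507 + 9036\right) \left(-1234221\right) = \left(-1603471\right) \left(-1234221\right) = 1979037581091$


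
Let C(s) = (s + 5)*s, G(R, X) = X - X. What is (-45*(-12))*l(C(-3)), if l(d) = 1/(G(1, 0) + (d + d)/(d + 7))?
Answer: -45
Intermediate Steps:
G(R, X) = 0
C(s) = s*(5 + s) (C(s) = (5 + s)*s = s*(5 + s))
l(d) = (7 + d)/(2*d) (l(d) = 1/(0 + (d + d)/(d + 7)) = 1/(0 + (2*d)/(7 + d)) = 1/(0 + 2*d/(7 + d)) = 1/(2*d/(7 + d)) = (7 + d)/(2*d))
(-45*(-12))*l(C(-3)) = (-45*(-12))*((7 - 3*(5 - 3))/(2*((-3*(5 - 3))))) = 540*((7 - 3*2)/(2*((-3*2)))) = 540*((1/2)*(7 - 6)/(-6)) = 540*((1/2)*(-1/6)*1) = 540*(-1/12) = -45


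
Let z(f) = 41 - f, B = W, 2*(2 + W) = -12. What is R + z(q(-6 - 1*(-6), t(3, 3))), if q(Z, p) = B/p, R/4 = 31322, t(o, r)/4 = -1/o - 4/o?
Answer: 626639/5 ≈ 1.2533e+5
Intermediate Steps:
t(o, r) = -20/o (t(o, r) = 4*(-1/o - 4/o) = 4*(-5/o) = -20/o)
W = -8 (W = -2 + (½)*(-12) = -2 - 6 = -8)
R = 125288 (R = 4*31322 = 125288)
B = -8
q(Z, p) = -8/p
R + z(q(-6 - 1*(-6), t(3, 3))) = 125288 + (41 - (-8)/((-20/3))) = 125288 + (41 - (-8)/((-20*⅓))) = 125288 + (41 - (-8)/(-20/3)) = 125288 + (41 - (-8)*(-3)/20) = 125288 + (41 - 1*6/5) = 125288 + (41 - 6/5) = 125288 + 199/5 = 626639/5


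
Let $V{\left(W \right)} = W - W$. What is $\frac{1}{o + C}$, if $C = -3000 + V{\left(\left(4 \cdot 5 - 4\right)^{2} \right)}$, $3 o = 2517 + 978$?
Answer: $- \frac{1}{1835} \approx -0.00054496$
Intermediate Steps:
$V{\left(W \right)} = 0$
$o = 1165$ ($o = \frac{2517 + 978}{3} = \frac{1}{3} \cdot 3495 = 1165$)
$C = -3000$ ($C = -3000 + 0 = -3000$)
$\frac{1}{o + C} = \frac{1}{1165 - 3000} = \frac{1}{-1835} = - \frac{1}{1835}$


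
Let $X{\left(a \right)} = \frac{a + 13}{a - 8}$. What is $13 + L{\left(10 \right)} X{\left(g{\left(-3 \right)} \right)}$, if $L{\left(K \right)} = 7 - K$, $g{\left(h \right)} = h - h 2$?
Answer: $\frac{113}{5} \approx 22.6$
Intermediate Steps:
$g{\left(h \right)} = - h$ ($g{\left(h \right)} = h - 2 h = - h$)
$X{\left(a \right)} = \frac{13 + a}{-8 + a}$
$13 + L{\left(10 \right)} X{\left(g{\left(-3 \right)} \right)} = 13 + \left(7 - 10\right) \frac{13 - -3}{-8 - -3} = 13 + \left(7 - 10\right) \frac{13 + 3}{-8 + 3} = 13 - 3 \frac{1}{-5} \cdot 16 = 13 - 3 \left(\left(- \frac{1}{5}\right) 16\right) = 13 - - \frac{48}{5} = 13 + \frac{48}{5} = \frac{113}{5}$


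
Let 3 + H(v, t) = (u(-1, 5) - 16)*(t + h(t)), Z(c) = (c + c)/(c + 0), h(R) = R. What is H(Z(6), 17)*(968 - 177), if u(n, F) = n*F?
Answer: -567147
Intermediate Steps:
u(n, F) = F*n
Z(c) = 2 (Z(c) = (2*c)/c = 2)
H(v, t) = -3 - 42*t (H(v, t) = -3 + (5*(-1) - 16)*(t + t) = -3 + (-5 - 16)*(2*t) = -3 - 42*t)
H(Z(6), 17)*(968 - 177) = (-3 - 42*17)*(968 - 177) = (-3 - 714)*791 = -717*791 = -567147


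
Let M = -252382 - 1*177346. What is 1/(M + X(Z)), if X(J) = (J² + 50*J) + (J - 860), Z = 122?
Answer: -1/409482 ≈ -2.4421e-6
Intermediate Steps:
X(J) = -860 + J² + 51*J (X(J) = (J² + 50*J) + (-860 + J) = -860 + J² + 51*J)
M = -429728 (M = -252382 - 177346 = -429728)
1/(M + X(Z)) = 1/(-429728 + (-860 + 122² + 51*122)) = 1/(-429728 + (-860 + 14884 + 6222)) = 1/(-429728 + 20246) = 1/(-409482) = -1/409482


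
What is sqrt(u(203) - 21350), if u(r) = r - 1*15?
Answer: I*sqrt(21162) ≈ 145.47*I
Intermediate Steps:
u(r) = -15 + r (u(r) = r - 15 = -15 + r)
sqrt(u(203) - 21350) = sqrt((-15 + 203) - 21350) = sqrt(188 - 21350) = sqrt(-21162) = I*sqrt(21162)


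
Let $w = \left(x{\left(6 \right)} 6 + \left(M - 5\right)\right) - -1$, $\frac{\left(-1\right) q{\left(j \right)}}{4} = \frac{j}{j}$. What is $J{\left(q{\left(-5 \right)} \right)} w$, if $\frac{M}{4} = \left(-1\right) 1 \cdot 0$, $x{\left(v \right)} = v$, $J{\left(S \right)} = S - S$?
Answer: $0$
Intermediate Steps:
$q{\left(j \right)} = -4$ ($q{\left(j \right)} = - 4 \frac{j}{j} = \left(-4\right) 1 = -4$)
$J{\left(S \right)} = 0$
$M = 0$ ($M = 4 \left(-1\right) 1 \cdot 0 = 4 \left(\left(-1\right) 0\right) = 4 \cdot 0 = 0$)
$w = 32$ ($w = \left(6 \cdot 6 + \left(0 - 5\right)\right) - -1 = \left(36 + \left(0 - 5\right)\right) + 1 = \left(36 - 5\right) + 1 = 31 + 1 = 32$)
$J{\left(q{\left(-5 \right)} \right)} w = 0 \cdot 32 = 0$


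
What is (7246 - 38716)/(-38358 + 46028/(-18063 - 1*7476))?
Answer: 80371233/97967099 ≈ 0.82039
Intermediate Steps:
(7246 - 38716)/(-38358 + 46028/(-18063 - 1*7476)) = -31470/(-38358 + 46028/(-18063 - 7476)) = -31470/(-38358 + 46028/(-25539)) = -31470/(-38358 + 46028*(-1/25539)) = -31470/(-38358 - 46028/25539) = -31470/(-979670990/25539) = -31470*(-25539/979670990) = 80371233/97967099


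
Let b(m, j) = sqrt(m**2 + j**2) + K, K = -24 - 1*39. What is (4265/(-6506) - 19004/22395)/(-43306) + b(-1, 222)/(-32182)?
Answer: 202284021501539/101530431547102020 - sqrt(49285)/32182 ≈ -0.0049060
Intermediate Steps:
K = -63 (K = -24 - 39 = -63)
b(m, j) = -63 + sqrt(j**2 + m**2) (b(m, j) = sqrt(m**2 + j**2) - 63 = sqrt(j**2 + m**2) - 63 = -63 + sqrt(j**2 + m**2))
(4265/(-6506) - 19004/22395)/(-43306) + b(-1, 222)/(-32182) = (4265/(-6506) - 19004/22395)/(-43306) + (-63 + sqrt(222**2 + (-1)**2))/(-32182) = (4265*(-1/6506) - 19004*1/22395)*(-1/43306) + (-63 + sqrt(49284 + 1))*(-1/32182) = (-4265/6506 - 19004/22395)*(-1/43306) + (-63 + sqrt(49285))*(-1/32182) = -219154699/145701870*(-1/43306) + (63/32182 - sqrt(49285)/32182) = 219154699/6309765182220 + (63/32182 - sqrt(49285)/32182) = 202284021501539/101530431547102020 - sqrt(49285)/32182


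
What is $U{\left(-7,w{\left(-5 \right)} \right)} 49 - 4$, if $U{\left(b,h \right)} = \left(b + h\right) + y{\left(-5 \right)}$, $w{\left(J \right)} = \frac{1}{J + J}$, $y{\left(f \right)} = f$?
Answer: $- \frac{5969}{10} \approx -596.9$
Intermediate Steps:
$w{\left(J \right)} = \frac{1}{2 J}$
$U{\left(b,h \right)} = -5 + b + h$ ($U{\left(b,h \right)} = \left(b + h\right) - 5 = -5 + b + h$)
$U{\left(-7,w{\left(-5 \right)} \right)} 49 - 4 = \left(-5 - 7 + \frac{1}{2 \left(-5\right)}\right) 49 - 4 = \left(-5 - 7 + \frac{1}{2} \left(- \frac{1}{5}\right)\right) 49 - 4 = \left(-5 - 7 - \frac{1}{10}\right) 49 - 4 = \left(- \frac{121}{10}\right) 49 - 4 = - \frac{5929}{10} - 4 = - \frac{5969}{10}$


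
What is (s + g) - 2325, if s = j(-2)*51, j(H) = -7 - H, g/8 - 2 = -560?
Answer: -7044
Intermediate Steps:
g = -4464 (g = 16 + 8*(-560) = 16 - 4480 = -4464)
s = -255 (s = (-7 - 1*(-2))*51 = (-7 + 2)*51 = -5*51 = -255)
(s + g) - 2325 = (-255 - 4464) - 2325 = -4719 - 2325 = -7044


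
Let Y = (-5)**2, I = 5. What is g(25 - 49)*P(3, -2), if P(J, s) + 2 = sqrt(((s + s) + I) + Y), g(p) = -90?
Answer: 180 - 90*sqrt(26) ≈ -278.91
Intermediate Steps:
Y = 25
P(J, s) = -2 + sqrt(30 + 2*s) (P(J, s) = -2 + sqrt(((s + s) + 5) + 25) = -2 + sqrt((2*s + 5) + 25) = -2 + sqrt((5 + 2*s) + 25) = -2 + sqrt(30 + 2*s))
g(25 - 49)*P(3, -2) = -90*(-2 + sqrt(30 + 2*(-2))) = -90*(-2 + sqrt(30 - 4)) = -90*(-2 + sqrt(26)) = 180 - 90*sqrt(26)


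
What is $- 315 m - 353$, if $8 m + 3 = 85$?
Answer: $- \frac{14327}{4} \approx -3581.8$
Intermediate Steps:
$m = \frac{41}{4}$ ($m = - \frac{3}{8} + \frac{1}{8} \cdot 85 = - \frac{3}{8} + \frac{85}{8} = \frac{41}{4} \approx 10.25$)
$- 315 m - 353 = \left(-315\right) \frac{41}{4} - 353 = - \frac{12915}{4} - 353 = - \frac{14327}{4}$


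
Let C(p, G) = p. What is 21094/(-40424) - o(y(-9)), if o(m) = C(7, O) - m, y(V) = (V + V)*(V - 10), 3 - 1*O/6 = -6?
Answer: 6760473/20212 ≈ 334.48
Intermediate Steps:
O = 54 (O = 18 - 6*(-6) = 18 + 36 = 54)
y(V) = 2*V*(-10 + V) (y(V) = (2*V)*(-10 + V) = 2*V*(-10 + V))
o(m) = 7 - m
21094/(-40424) - o(y(-9)) = 21094/(-40424) - (7 - 2*(-9)*(-10 - 9)) = 21094*(-1/40424) - (7 - 2*(-9)*(-19)) = -10547/20212 - (7 - 1*342) = -10547/20212 - (7 - 342) = -10547/20212 - 1*(-335) = -10547/20212 + 335 = 6760473/20212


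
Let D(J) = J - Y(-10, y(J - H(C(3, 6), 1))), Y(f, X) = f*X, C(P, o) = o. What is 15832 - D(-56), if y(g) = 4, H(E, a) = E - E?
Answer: 15848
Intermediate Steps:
H(E, a) = 0
Y(f, X) = X*f
D(J) = 40 + J (D(J) = J - 4*(-10) = J - 1*(-40) = J + 40 = 40 + J)
15832 - D(-56) = 15832 - (40 - 56) = 15832 - 1*(-16) = 15832 + 16 = 15848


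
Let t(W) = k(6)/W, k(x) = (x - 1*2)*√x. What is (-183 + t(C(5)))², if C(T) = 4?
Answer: (183 - √6)² ≈ 32599.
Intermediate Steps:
k(x) = √x*(-2 + x) (k(x) = (x - 2)*√x = (-2 + x)*√x = √x*(-2 + x))
t(W) = 4*√6/W (t(W) = (√6*(-2 + 6))/W = (√6*4)/W = (4*√6)/W = 4*√6/W)
(-183 + t(C(5)))² = (-183 + 4*√6/4)² = (-183 + 4*√6*(¼))² = (-183 + √6)²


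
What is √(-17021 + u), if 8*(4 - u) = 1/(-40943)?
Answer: I*√456417517201842/163772 ≈ 130.45*I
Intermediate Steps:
u = 1310177/327544 (u = 4 - ⅛/(-40943) = 4 - ⅛*(-1/40943) = 4 + 1/327544 = 1310177/327544 ≈ 4.0000)
√(-17021 + u) = √(-17021 + 1310177/327544) = √(-5573816247/327544) = I*√456417517201842/163772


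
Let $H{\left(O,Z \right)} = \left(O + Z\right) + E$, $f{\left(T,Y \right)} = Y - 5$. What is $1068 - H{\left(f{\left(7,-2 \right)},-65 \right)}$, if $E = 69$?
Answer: $1071$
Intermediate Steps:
$f{\left(T,Y \right)} = -5 + Y$
$H{\left(O,Z \right)} = 69 + O + Z$ ($H{\left(O,Z \right)} = \left(O + Z\right) + 69 = 69 + O + Z$)
$1068 - H{\left(f{\left(7,-2 \right)},-65 \right)} = 1068 - \left(69 - 7 - 65\right) = 1068 - -3 = 1068 + 3 = 1071$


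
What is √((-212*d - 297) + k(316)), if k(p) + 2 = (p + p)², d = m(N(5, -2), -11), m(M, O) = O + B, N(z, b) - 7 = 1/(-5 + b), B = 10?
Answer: √399337 ≈ 631.93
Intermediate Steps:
N(z, b) = 7 + 1/(-5 + b)
m(M, O) = 10 + O (m(M, O) = O + 10 = 10 + O)
d = -1 (d = 10 - 11 = -1)
k(p) = -2 + 4*p² (k(p) = -2 + (p + p)² = -2 + (2*p)² = -2 + 4*p²)
√((-212*d - 297) + k(316)) = √((-212*(-1) - 297) + (-2 + 4*316²)) = √((212 - 297) + (-2 + 4*99856)) = √(-85 + (-2 + 399424)) = √(-85 + 399422) = √399337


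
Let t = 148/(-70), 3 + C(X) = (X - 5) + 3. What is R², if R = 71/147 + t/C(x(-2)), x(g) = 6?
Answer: 1437601/540225 ≈ 2.6611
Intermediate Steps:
C(X) = -5 + X (C(X) = -3 + ((X - 5) + 3) = -3 + ((-5 + X) + 3) = -3 + (-2 + X) = -5 + X)
t = -74/35 (t = 148*(-1/70) = -74/35 ≈ -2.1143)
R = -1199/735 (R = 71/147 - 74/(35*(-5 + 6)) = 71*(1/147) - 74/35/1 = 71/147 - 74/35*1 = 71/147 - 74/35 = -1199/735 ≈ -1.6313)
R² = (-1199/735)² = 1437601/540225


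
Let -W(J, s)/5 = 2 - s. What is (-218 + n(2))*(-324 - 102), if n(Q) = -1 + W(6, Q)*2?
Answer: 93294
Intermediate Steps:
W(J, s) = -10 + 5*s (W(J, s) = -5*(2 - s) = -10 + 5*s)
n(Q) = -21 + 10*Q (n(Q) = -1 + (-10 + 5*Q)*2 = -1 + (-20 + 10*Q) = -21 + 10*Q)
(-218 + n(2))*(-324 - 102) = (-218 + (-21 + 10*2))*(-324 - 102) = (-218 + (-21 + 20))*(-426) = (-218 - 1)*(-426) = -219*(-426) = 93294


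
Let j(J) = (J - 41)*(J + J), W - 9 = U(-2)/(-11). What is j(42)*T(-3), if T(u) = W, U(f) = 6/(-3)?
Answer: 8484/11 ≈ 771.27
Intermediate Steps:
U(f) = -2 (U(f) = 6*(-⅓) = -2)
W = 101/11 (W = 9 - 2/(-11) = 9 - 2*(-1/11) = 9 + 2/11 = 101/11 ≈ 9.1818)
T(u) = 101/11
j(J) = 2*J*(-41 + J) (j(J) = (-41 + J)*(2*J) = 2*J*(-41 + J))
j(42)*T(-3) = (2*42*(-41 + 42))*(101/11) = (2*42*1)*(101/11) = 84*(101/11) = 8484/11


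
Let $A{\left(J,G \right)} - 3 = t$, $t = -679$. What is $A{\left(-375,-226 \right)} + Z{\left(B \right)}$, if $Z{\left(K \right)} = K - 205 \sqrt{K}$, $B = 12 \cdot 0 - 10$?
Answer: $-686 - 205 i \sqrt{10} \approx -686.0 - 648.27 i$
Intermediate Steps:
$A{\left(J,G \right)} = -676$ ($A{\left(J,G \right)} = 3 - 679 = -676$)
$B = -10$ ($B = 0 - 10 = -10$)
$A{\left(-375,-226 \right)} + Z{\left(B \right)} = -676 - \left(10 + 205 \sqrt{-10}\right) = -676 - \left(10 + 205 i \sqrt{10}\right) = -686 - 205 i \sqrt{10}$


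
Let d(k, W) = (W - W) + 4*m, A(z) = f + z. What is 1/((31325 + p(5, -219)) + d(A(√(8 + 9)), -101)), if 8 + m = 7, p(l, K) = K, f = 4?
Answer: 1/31102 ≈ 3.2152e-5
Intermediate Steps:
m = -1 (m = -8 + 7 = -1)
A(z) = 4 + z
d(k, W) = -4 (d(k, W) = (W - W) + 4*(-1) = 0 - 4 = -4)
1/((31325 + p(5, -219)) + d(A(√(8 + 9)), -101)) = 1/((31325 - 219) - 4) = 1/(31106 - 4) = 1/31102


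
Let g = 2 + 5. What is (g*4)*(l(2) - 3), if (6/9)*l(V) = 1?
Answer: -42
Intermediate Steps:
l(V) = 3/2 (l(V) = (3/2)*1 = 3/2)
g = 7
(g*4)*(l(2) - 3) = (7*4)*(3/2 - 3) = 28*(-3/2) = -42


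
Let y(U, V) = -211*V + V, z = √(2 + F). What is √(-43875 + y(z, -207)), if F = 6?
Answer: 9*I*√5 ≈ 20.125*I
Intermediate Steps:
z = 2*√2 (z = √(2 + 6) = √8 = 2*√2 ≈ 2.8284)
y(U, V) = -210*V
√(-43875 + y(z, -207)) = √(-43875 - 210*(-207)) = √(-43875 + 43470) = √(-405) = 9*I*√5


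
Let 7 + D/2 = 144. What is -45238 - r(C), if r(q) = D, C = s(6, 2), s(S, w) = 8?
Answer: -45512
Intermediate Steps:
C = 8
D = 274 (D = -14 + 2*144 = -14 + 288 = 274)
r(q) = 274
-45238 - r(C) = -45238 - 1*274 = -45238 - 274 = -45512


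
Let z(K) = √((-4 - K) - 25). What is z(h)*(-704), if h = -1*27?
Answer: -704*I*√2 ≈ -995.61*I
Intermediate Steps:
h = -27
z(K) = √(-29 - K)
z(h)*(-704) = √(-29 - 1*(-27))*(-704) = √(-29 + 27)*(-704) = √(-2)*(-704) = (I*√2)*(-704) = -704*I*√2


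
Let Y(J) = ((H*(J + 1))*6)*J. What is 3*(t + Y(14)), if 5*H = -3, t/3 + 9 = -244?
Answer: -4545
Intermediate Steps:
t = -759 (t = -27 + 3*(-244) = -27 - 732 = -759)
H = -⅗ (H = (⅕)*(-3) = -⅗ ≈ -0.60000)
Y(J) = J*(-18/5 - 18*J/5) (Y(J) = (-3*(J + 1)/5*6)*J = (-3*(1 + J)/5*6)*J = ((-⅗ - 3*J/5)*6)*J = (-18/5 - 18*J/5)*J = J*(-18/5 - 18*J/5))
3*(t + Y(14)) = 3*(-759 - 18/5*14*(1 + 14)) = 3*(-759 - 18/5*14*15) = 3*(-759 - 756) = 3*(-1515) = -4545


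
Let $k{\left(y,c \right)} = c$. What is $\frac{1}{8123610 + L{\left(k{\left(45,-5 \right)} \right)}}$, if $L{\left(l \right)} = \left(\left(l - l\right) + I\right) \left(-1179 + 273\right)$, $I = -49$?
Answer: $\frac{1}{8168004} \approx 1.2243 \cdot 10^{-7}$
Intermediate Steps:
$L{\left(l \right)} = 44394$ ($L{\left(l \right)} = \left(\left(l - l\right) - 49\right) \left(-1179 + 273\right) = \left(0 - 49\right) \left(-906\right) = \left(-49\right) \left(-906\right) = 44394$)
$\frac{1}{8123610 + L{\left(k{\left(45,-5 \right)} \right)}} = \frac{1}{8123610 + 44394} = \frac{1}{8168004}$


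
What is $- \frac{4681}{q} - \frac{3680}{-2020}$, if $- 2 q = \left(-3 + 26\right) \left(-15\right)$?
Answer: $- \frac{882082}{34845} \approx -25.314$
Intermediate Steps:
$q = \frac{345}{2}$ ($q = - \frac{\left(-3 + 26\right) \left(-15\right)}{2} = - \frac{23 \left(-15\right)}{2} = \left(- \frac{1}{2}\right) \left(-345\right) = \frac{345}{2} \approx 172.5$)
$- \frac{4681}{q} - \frac{3680}{-2020} = - \frac{4681}{\frac{345}{2}} - \frac{3680}{-2020} = \left(-4681\right) \frac{2}{345} - - \frac{184}{101} = - \frac{9362}{345} + \frac{184}{101} = - \frac{882082}{34845}$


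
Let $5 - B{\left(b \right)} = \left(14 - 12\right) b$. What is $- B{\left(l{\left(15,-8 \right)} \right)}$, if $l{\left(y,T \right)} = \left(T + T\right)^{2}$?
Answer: $507$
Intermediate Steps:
$l{\left(y,T \right)} = 4 T^{2}$ ($l{\left(y,T \right)} = \left(2 T\right)^{2} = 4 T^{2}$)
$B{\left(b \right)} = 5 - 2 b$ ($B{\left(b \right)} = 5 - \left(14 - 12\right) b = 5 - 2 b$)
$- B{\left(l{\left(15,-8 \right)} \right)} = - (5 - 2 \cdot 4 \left(-8\right)^{2}) = - (5 - 2 \cdot 4 \cdot 64) = - (5 - 512) = \left(-1\right) \left(-507\right) = 507$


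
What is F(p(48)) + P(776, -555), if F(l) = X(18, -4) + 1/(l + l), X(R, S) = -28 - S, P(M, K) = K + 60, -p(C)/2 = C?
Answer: -99649/192 ≈ -519.00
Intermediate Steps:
p(C) = -2*C
P(M, K) = 60 + K
F(l) = -24 + 1/(2*l) (F(l) = (-28 - 1*(-4)) + 1/(l + l) = (-28 + 4) + 1/(2*l) = -24 + 1/(2*l))
F(p(48)) + P(776, -555) = (-24 + 1/(2*((-2*48)))) + (60 - 555) = (-24 + (½)/(-96)) - 495 = (-24 + (½)*(-1/96)) - 495 = (-24 - 1/192) - 495 = -4609/192 - 495 = -99649/192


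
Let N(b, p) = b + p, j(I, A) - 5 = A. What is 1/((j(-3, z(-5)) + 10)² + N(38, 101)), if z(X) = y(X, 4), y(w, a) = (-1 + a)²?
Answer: 1/715 ≈ 0.0013986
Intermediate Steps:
z(X) = 9 (z(X) = (-1 + 4)² = 3² = 9)
j(I, A) = 5 + A
1/((j(-3, z(-5)) + 10)² + N(38, 101)) = 1/(((5 + 9) + 10)² + (38 + 101)) = 1/((14 + 10)² + 139) = 1/(24² + 139) = 1/(576 + 139) = 1/715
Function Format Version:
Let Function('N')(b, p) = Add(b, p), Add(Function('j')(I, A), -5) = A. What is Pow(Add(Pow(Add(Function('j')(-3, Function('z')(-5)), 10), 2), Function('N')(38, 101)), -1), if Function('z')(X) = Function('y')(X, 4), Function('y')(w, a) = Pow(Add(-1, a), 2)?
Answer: Rational(1, 715) ≈ 0.0013986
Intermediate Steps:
Function('z')(X) = 9 (Function('z')(X) = Pow(Add(-1, 4), 2) = Pow(3, 2) = 9)
Function('j')(I, A) = Add(5, A)
Pow(Add(Pow(Add(Function('j')(-3, Function('z')(-5)), 10), 2), Function('N')(38, 101)), -1) = Pow(Add(Pow(Add(Add(5, 9), 10), 2), Add(38, 101)), -1) = Pow(Add(Pow(Add(14, 10), 2), 139), -1) = Pow(Add(Pow(24, 2), 139), -1) = Pow(Add(576, 139), -1) = Pow(715, -1) = Rational(1, 715)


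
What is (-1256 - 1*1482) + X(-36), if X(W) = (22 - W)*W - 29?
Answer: -4855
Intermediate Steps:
X(W) = -29 + W*(22 - W) (X(W) = W*(22 - W) - 29 = -29 + W*(22 - W))
(-1256 - 1*1482) + X(-36) = (-1256 - 1*1482) + (-29 - 1*(-36)**2 + 22*(-36)) = (-1256 - 1482) + (-29 - 1*1296 - 792) = -2738 + (-29 - 1296 - 792) = -2738 - 2117 = -4855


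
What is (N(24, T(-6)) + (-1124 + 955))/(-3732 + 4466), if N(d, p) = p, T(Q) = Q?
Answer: -175/734 ≈ -0.23842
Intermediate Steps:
(N(24, T(-6)) + (-1124 + 955))/(-3732 + 4466) = (-6 + (-1124 + 955))/(-3732 + 4466) = (-6 - 169)/734 = -175*1/734 = -175/734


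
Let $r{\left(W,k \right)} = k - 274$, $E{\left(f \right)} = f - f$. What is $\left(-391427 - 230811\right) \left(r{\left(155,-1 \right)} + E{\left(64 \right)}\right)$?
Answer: $171115450$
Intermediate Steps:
$E{\left(f \right)} = 0$
$r{\left(W,k \right)} = -274 + k$
$\left(-391427 - 230811\right) \left(r{\left(155,-1 \right)} + E{\left(64 \right)}\right) = \left(-391427 - 230811\right) \left(\left(-274 - 1\right) + 0\right) = - 622238 \left(-275 + 0\right) = \left(-622238\right) \left(-275\right) = 171115450$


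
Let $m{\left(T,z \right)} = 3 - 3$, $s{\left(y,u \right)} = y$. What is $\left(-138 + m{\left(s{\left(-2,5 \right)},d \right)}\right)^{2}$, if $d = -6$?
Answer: $19044$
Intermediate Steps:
$m{\left(T,z \right)} = 0$
$\left(-138 + m{\left(s{\left(-2,5 \right)},d \right)}\right)^{2} = \left(-138 + 0\right)^{2} = \left(-138\right)^{2} = 19044$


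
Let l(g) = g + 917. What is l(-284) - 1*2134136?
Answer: -2133503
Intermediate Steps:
l(g) = 917 + g
l(-284) - 1*2134136 = (917 - 284) - 1*2134136 = 633 - 2134136 = -2133503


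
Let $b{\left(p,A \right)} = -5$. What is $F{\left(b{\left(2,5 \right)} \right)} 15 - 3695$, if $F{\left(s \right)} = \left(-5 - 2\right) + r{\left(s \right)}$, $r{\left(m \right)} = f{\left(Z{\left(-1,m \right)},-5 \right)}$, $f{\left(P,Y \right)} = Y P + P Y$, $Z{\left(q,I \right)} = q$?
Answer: $-3650$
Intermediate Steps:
$f{\left(P,Y \right)} = 2 P Y$ ($f{\left(P,Y \right)} = P Y + P Y = 2 P Y$)
$r{\left(m \right)} = 10$ ($r{\left(m \right)} = 2 \left(-1\right) \left(-5\right) = 10$)
$F{\left(s \right)} = 3$ ($F{\left(s \right)} = \left(-5 - 2\right) + 10 = -7 + 10 = 3$)
$F{\left(b{\left(2,5 \right)} \right)} 15 - 3695 = 3 \cdot 15 - 3695 = 45 - 3695 = -3650$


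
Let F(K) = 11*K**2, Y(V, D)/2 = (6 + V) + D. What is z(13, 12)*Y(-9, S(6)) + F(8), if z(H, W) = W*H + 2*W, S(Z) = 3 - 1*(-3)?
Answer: 1784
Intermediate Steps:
S(Z) = 6 (S(Z) = 3 + 3 = 6)
z(H, W) = 2*W + H*W (z(H, W) = H*W + 2*W = 2*W + H*W)
Y(V, D) = 12 + 2*D + 2*V (Y(V, D) = 2*((6 + V) + D) = 2*(6 + D + V) = 12 + 2*D + 2*V)
z(13, 12)*Y(-9, S(6)) + F(8) = (12*(2 + 13))*(12 + 2*6 + 2*(-9)) + 11*8**2 = (12*15)*(12 + 12 - 18) + 11*64 = 180*6 + 704 = 1080 + 704 = 1784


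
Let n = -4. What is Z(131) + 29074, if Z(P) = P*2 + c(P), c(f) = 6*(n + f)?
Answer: 30098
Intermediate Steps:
c(f) = -24 + 6*f (c(f) = 6*(-4 + f) = -24 + 6*f)
Z(P) = -24 + 8*P (Z(P) = P*2 + (-24 + 6*P) = 2*P + (-24 + 6*P) = -24 + 8*P)
Z(131) + 29074 = (-24 + 8*131) + 29074 = (-24 + 1048) + 29074 = 1024 + 29074 = 30098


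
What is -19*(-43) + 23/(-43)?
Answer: 35108/43 ≈ 816.46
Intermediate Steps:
-19*(-43) + 23/(-43) = 817 + 23*(-1/43) = 817 - 23/43 = 35108/43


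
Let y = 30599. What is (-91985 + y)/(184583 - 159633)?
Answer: -30693/12475 ≈ -2.4604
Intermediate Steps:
(-91985 + y)/(184583 - 159633) = (-91985 + 30599)/(184583 - 159633) = -61386/24950 = -61386*1/24950 = -30693/12475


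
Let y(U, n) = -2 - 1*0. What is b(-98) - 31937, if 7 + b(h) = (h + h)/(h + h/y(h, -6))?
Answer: -31940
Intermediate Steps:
y(U, n) = -2 (y(U, n) = -2 + 0 = -2)
b(h) = -3 (b(h) = -7 + (h + h)/(h + h/(-2)) = -7 + (2*h)/(h + h*(-½)) = -7 + (2*h)/(h - h/2) = -7 + (2*h)/((h/2)) = -7 + (2*h)*(2/h) = -7 + 4 = -3)
b(-98) - 31937 = -3 - 31937 = -31940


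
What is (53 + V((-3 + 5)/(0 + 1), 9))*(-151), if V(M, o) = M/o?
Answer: -72329/9 ≈ -8036.6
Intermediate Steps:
(53 + V((-3 + 5)/(0 + 1), 9))*(-151) = (53 + ((-3 + 5)/(0 + 1))/9)*(-151) = (53 + (2/1)*(1/9))*(-151) = (53 + (2*1)*(1/9))*(-151) = (53 + 2*(1/9))*(-151) = (53 + 2/9)*(-151) = (479/9)*(-151) = -72329/9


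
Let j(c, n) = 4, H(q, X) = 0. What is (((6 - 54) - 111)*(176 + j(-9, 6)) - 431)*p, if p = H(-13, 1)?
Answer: 0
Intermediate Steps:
p = 0
(((6 - 54) - 111)*(176 + j(-9, 6)) - 431)*p = (((6 - 54) - 111)*(176 + 4) - 431)*0 = ((-48 - 111)*180 - 431)*0 = (-159*180 - 431)*0 = (-28620 - 431)*0 = -29051*0 = 0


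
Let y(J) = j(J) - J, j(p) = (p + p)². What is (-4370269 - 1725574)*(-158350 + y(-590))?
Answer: -7526171601520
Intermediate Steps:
j(p) = 4*p² (j(p) = (2*p)² = 4*p²)
y(J) = -J + 4*J² (y(J) = 4*J² - J = -J + 4*J²)
(-4370269 - 1725574)*(-158350 + y(-590)) = (-4370269 - 1725574)*(-158350 - 590*(-1 + 4*(-590))) = -6095843*(-158350 - 590*(-1 - 2360)) = -6095843*(-158350 - 590*(-2361)) = -6095843*(-158350 + 1392990) = -6095843*1234640 = -7526171601520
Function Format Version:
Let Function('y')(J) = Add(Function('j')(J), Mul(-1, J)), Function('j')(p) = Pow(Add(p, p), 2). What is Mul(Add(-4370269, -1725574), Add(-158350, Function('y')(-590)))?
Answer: -7526171601520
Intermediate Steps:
Function('j')(p) = Mul(4, Pow(p, 2)) (Function('j')(p) = Pow(Mul(2, p), 2) = Mul(4, Pow(p, 2)))
Function('y')(J) = Add(Mul(-1, J), Mul(4, Pow(J, 2))) (Function('y')(J) = Add(Mul(4, Pow(J, 2)), Mul(-1, J)) = Add(Mul(-1, J), Mul(4, Pow(J, 2))))
Mul(Add(-4370269, -1725574), Add(-158350, Function('y')(-590))) = Mul(Add(-4370269, -1725574), Add(-158350, Mul(-590, Add(-1, Mul(4, -590))))) = Mul(-6095843, Add(-158350, Mul(-590, Add(-1, -2360)))) = Mul(-6095843, Add(-158350, Mul(-590, -2361))) = Mul(-6095843, Add(-158350, 1392990)) = Mul(-6095843, 1234640) = -7526171601520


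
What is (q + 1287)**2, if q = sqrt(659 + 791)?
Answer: 1657819 + 12870*sqrt(58) ≈ 1.7558e+6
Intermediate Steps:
q = 5*sqrt(58) (q = sqrt(1450) = 5*sqrt(58) ≈ 38.079)
(q + 1287)**2 = (5*sqrt(58) + 1287)**2 = (1287 + 5*sqrt(58))**2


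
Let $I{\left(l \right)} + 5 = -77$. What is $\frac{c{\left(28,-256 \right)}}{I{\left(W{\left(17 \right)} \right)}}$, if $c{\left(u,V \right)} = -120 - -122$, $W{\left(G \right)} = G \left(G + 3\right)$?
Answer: $- \frac{1}{41} \approx -0.02439$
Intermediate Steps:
$W{\left(G \right)} = G \left(3 + G\right)$
$I{\left(l \right)} = -82$ ($I{\left(l \right)} = -5 - 77 = -82$)
$c{\left(u,V \right)} = 2$ ($c{\left(u,V \right)} = -120 + 122 = 2$)
$\frac{c{\left(28,-256 \right)}}{I{\left(W{\left(17 \right)} \right)}} = \frac{2}{-82} = 2 \left(- \frac{1}{82}\right) = - \frac{1}{41}$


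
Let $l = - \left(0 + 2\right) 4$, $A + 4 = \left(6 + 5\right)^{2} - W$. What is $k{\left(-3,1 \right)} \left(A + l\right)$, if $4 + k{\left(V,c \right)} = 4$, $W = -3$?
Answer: $0$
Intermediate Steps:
$k{\left(V,c \right)} = 0$ ($k{\left(V,c \right)} = -4 + 4 = 0$)
$A = 120$ ($A = -4 - \left(-3 - \left(6 + 5\right)^{2}\right) = -4 + \left(11^{2} + 3\right) = -4 + \left(121 + 3\right) = -4 + 124 = 120$)
$l = -8$ ($l = - 2 \cdot 4 = \left(-1\right) 8 = -8$)
$k{\left(-3,1 \right)} \left(A + l\right) = 0 \left(120 - 8\right) = 0 \cdot 112 = 0$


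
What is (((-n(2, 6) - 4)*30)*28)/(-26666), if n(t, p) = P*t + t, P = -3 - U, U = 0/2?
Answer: 0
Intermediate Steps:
U = 0 (U = 0*(½) = 0)
P = -3 (P = -3 - 1*0 = -3 + 0 = -3)
n(t, p) = -2*t (n(t, p) = -3*t + t = -2*t)
(((-n(2, 6) - 4)*30)*28)/(-26666) = (((-(-2)*2 - 4)*30)*28)/(-26666) = (((-1*(-4) - 4)*30)*28)*(-1/26666) = (((4 - 4)*30)*28)*(-1/26666) = ((0*30)*28)*(-1/26666) = (0*28)*(-1/26666) = 0*(-1/26666) = 0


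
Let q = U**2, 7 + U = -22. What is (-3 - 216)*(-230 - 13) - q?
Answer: 52376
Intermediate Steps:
U = -29 (U = -7 - 22 = -29)
q = 841 (q = (-29)**2 = 841)
(-3 - 216)*(-230 - 13) - q = (-3 - 216)*(-230 - 13) - 1*841 = -219*(-243) - 841 = 53217 - 841 = 52376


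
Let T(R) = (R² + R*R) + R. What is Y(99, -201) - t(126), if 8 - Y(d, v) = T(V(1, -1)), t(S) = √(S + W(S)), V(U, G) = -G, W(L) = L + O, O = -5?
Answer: 5 - √247 ≈ -10.716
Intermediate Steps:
W(L) = -5 + L (W(L) = L - 5 = -5 + L)
t(S) = √(-5 + 2*S) (t(S) = √(S + (-5 + S)) = √(-5 + 2*S))
T(R) = R + 2*R² (T(R) = (R² + R²) + R = 2*R² + R = R + 2*R²)
Y(d, v) = 5 (Y(d, v) = 8 - (-1*(-1))*(1 + 2*(-1*(-1))) = 8 - (1 + 2*1) = 8 - (1 + 2) = 8 - 3 = 5)
Y(99, -201) - t(126) = 5 - √(-5 + 2*126) = 5 - √(-5 + 252) = 5 - √247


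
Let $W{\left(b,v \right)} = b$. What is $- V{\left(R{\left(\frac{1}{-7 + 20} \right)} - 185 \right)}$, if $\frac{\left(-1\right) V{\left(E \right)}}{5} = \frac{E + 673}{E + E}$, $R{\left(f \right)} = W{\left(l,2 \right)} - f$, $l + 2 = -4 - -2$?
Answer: $- \frac{31455}{4916} \approx -6.3985$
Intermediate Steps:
$l = -4$ ($l = -2 - 2 = -4$)
$R{\left(f \right)} = -4 - f$
$V{\left(E \right)} = - \frac{5 \left(673 + E\right)}{2 E}$ ($V{\left(E \right)} = - 5 \frac{E + 673}{E + E} = - 5 \frac{673 + E}{2 E} = - \frac{5 \left(673 + E\right)}{2 E}$)
$- V{\left(R{\left(\frac{1}{-7 + 20} \right)} - 185 \right)} = - \frac{5 \left(-673 - \left(\left(-4 - \frac{1}{-7 + 20}\right) - 185\right)\right)}{2 \left(\left(-4 - \frac{1}{-7 + 20}\right) - 185\right)} = - \frac{5 \left(-673 - \left(\left(-4 - \frac{1}{13}\right) - 185\right)\right)}{2 \left(\left(-4 - \frac{1}{13}\right) - 185\right)} = - \frac{5 \left(-673 - \left(- \frac{53}{13} - 185\right)\right)}{2 \left(- \frac{53}{13} - 185\right)} = - \frac{5 \left(-673 - - \frac{2458}{13}\right)}{2 \left(- \frac{2458}{13}\right)} = - \frac{5 \left(-13\right) \left(-673 + \frac{2458}{13}\right)}{2 \cdot 2458} = - \frac{5 \left(-13\right) \left(-6291\right)}{2 \cdot 2458 \cdot 13} = \left(-1\right) \frac{31455}{4916} = - \frac{31455}{4916}$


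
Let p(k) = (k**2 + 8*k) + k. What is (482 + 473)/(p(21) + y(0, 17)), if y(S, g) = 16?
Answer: 955/646 ≈ 1.4783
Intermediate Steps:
p(k) = k**2 + 9*k
(482 + 473)/(p(21) + y(0, 17)) = (482 + 473)/(21*(9 + 21) + 16) = 955/(21*30 + 16) = 955/(630 + 16) = 955/646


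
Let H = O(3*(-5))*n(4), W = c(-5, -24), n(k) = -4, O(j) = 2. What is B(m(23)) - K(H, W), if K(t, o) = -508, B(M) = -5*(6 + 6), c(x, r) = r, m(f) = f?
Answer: 448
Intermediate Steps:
W = -24
H = -8 (H = 2*(-4) = -8)
B(M) = -60 (B(M) = -5*12 = -60)
B(m(23)) - K(H, W) = -60 - 1*(-508) = -60 + 508 = 448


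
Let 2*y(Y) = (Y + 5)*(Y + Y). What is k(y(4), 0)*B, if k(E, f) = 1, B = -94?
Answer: -94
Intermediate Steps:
y(Y) = Y*(5 + Y) (y(Y) = ((Y + 5)*(Y + Y))/2 = ((5 + Y)*(2*Y))/2 = (2*Y*(5 + Y))/2 = Y*(5 + Y))
k(y(4), 0)*B = 1*(-94) = -94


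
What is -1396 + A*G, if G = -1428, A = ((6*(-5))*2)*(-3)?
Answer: -258436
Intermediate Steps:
A = 180 (A = -30*2*(-3) = -60*(-3) = 180)
-1396 + A*G = -1396 + 180*(-1428) = -1396 - 257040 = -258436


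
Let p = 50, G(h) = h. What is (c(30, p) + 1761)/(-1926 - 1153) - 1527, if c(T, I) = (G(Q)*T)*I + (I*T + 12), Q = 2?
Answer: -4707906/3079 ≈ -1529.0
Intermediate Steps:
c(T, I) = 12 + 3*I*T (c(T, I) = (2*T)*I + (I*T + 12) = 2*I*T + (12 + I*T) = 12 + 3*I*T)
(c(30, p) + 1761)/(-1926 - 1153) - 1527 = ((12 + 3*50*30) + 1761)/(-1926 - 1153) - 1527 = ((12 + 4500) + 1761)/(-3079) - 1527 = (4512 + 1761)*(-1/3079) - 1527 = 6273*(-1/3079) - 1527 = -6273/3079 - 1527 = -4707906/3079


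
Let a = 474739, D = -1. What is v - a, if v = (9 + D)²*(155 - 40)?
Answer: -467379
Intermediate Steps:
v = 7360 (v = (9 - 1)²*(155 - 40) = 8²*115 = 64*115 = 7360)
v - a = 7360 - 1*474739 = 7360 - 474739 = -467379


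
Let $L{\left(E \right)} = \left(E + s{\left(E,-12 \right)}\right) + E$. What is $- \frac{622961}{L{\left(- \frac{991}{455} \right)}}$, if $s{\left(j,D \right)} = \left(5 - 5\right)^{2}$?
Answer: $\frac{283447255}{1982} \approx 1.4301 \cdot 10^{5}$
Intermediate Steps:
$s{\left(j,D \right)} = 0$ ($s{\left(j,D \right)} = 0^{2} = 0$)
$L{\left(E \right)} = 2 E$ ($L{\left(E \right)} = \left(E + 0\right) + E = E + E = 2 E$)
$- \frac{622961}{L{\left(- \frac{991}{455} \right)}} = - \frac{622961}{2 \left(- \frac{991}{455}\right)} = - \frac{622961}{- \frac{1982}{455}} = \left(-622961\right) \left(- \frac{455}{1982}\right) = \frac{283447255}{1982}$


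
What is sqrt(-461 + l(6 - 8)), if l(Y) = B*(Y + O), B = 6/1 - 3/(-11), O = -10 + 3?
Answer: 2*I*sqrt(15653)/11 ≈ 22.748*I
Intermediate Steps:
O = -7
B = 69/11 (B = 6*1 - 3*(-1/11) = 6 + 3/11 = 69/11 ≈ 6.2727)
l(Y) = -483/11 + 69*Y/11 (l(Y) = 69*(Y - 7)/11 = 69*(-7 + Y)/11 = -483/11 + 69*Y/11)
sqrt(-461 + l(6 - 8)) = sqrt(-461 + (-483/11 + 69*(6 - 8)/11)) = sqrt(-461 + (-483/11 + (69/11)*(-2))) = sqrt(-461 + (-483/11 - 138/11)) = sqrt(-461 - 621/11) = sqrt(-5692/11) = 2*I*sqrt(15653)/11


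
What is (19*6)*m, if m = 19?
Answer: 2166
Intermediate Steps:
(19*6)*m = (19*6)*19 = 114*19 = 2166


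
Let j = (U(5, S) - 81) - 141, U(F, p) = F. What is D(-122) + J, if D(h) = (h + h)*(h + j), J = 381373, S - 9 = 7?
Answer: 464089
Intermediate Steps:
S = 16 (S = 9 + 7 = 16)
j = -217 (j = (5 - 81) - 141 = -76 - 141 = -217)
D(h) = 2*h*(-217 + h) (D(h) = (h + h)*(h - 217) = (2*h)*(-217 + h) = 2*h*(-217 + h))
D(-122) + J = 2*(-122)*(-217 - 122) + 381373 = 2*(-122)*(-339) + 381373 = 82716 + 381373 = 464089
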